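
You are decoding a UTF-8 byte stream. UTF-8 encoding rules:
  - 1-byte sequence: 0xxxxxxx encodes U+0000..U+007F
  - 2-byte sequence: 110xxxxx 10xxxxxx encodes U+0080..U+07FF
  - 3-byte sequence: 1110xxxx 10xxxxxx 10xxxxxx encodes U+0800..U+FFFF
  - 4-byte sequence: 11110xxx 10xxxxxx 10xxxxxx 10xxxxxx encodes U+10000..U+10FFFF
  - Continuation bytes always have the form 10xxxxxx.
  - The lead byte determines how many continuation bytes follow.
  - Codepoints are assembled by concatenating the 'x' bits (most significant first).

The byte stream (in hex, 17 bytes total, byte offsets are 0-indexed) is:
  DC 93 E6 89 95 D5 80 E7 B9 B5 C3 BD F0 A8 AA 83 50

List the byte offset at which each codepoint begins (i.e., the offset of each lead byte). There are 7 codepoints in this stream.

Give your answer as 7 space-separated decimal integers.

Byte[0]=DC: 2-byte lead, need 1 cont bytes. acc=0x1C
Byte[1]=93: continuation. acc=(acc<<6)|0x13=0x713
Completed: cp=U+0713 (starts at byte 0)
Byte[2]=E6: 3-byte lead, need 2 cont bytes. acc=0x6
Byte[3]=89: continuation. acc=(acc<<6)|0x09=0x189
Byte[4]=95: continuation. acc=(acc<<6)|0x15=0x6255
Completed: cp=U+6255 (starts at byte 2)
Byte[5]=D5: 2-byte lead, need 1 cont bytes. acc=0x15
Byte[6]=80: continuation. acc=(acc<<6)|0x00=0x540
Completed: cp=U+0540 (starts at byte 5)
Byte[7]=E7: 3-byte lead, need 2 cont bytes. acc=0x7
Byte[8]=B9: continuation. acc=(acc<<6)|0x39=0x1F9
Byte[9]=B5: continuation. acc=(acc<<6)|0x35=0x7E75
Completed: cp=U+7E75 (starts at byte 7)
Byte[10]=C3: 2-byte lead, need 1 cont bytes. acc=0x3
Byte[11]=BD: continuation. acc=(acc<<6)|0x3D=0xFD
Completed: cp=U+00FD (starts at byte 10)
Byte[12]=F0: 4-byte lead, need 3 cont bytes. acc=0x0
Byte[13]=A8: continuation. acc=(acc<<6)|0x28=0x28
Byte[14]=AA: continuation. acc=(acc<<6)|0x2A=0xA2A
Byte[15]=83: continuation. acc=(acc<<6)|0x03=0x28A83
Completed: cp=U+28A83 (starts at byte 12)
Byte[16]=50: 1-byte ASCII. cp=U+0050

Answer: 0 2 5 7 10 12 16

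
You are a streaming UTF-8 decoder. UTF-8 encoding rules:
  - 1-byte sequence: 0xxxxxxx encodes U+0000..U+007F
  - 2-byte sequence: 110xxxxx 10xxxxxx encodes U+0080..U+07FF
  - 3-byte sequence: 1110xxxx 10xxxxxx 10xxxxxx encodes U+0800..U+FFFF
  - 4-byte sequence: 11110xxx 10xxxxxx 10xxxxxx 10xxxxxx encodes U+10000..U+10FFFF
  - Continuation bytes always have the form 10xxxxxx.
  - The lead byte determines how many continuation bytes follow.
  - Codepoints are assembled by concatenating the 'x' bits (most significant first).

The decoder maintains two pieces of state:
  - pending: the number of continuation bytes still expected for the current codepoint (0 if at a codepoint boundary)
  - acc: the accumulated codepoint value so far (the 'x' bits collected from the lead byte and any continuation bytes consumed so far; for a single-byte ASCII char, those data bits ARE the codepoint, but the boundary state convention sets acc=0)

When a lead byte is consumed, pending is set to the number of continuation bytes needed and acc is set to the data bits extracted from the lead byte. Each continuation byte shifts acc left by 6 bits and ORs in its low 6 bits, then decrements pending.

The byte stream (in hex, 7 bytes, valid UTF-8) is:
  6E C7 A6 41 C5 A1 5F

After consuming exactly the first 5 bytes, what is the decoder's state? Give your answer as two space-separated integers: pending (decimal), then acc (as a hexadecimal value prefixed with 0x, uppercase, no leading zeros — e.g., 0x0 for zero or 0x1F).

Answer: 1 0x5

Derivation:
Byte[0]=6E: 1-byte. pending=0, acc=0x0
Byte[1]=C7: 2-byte lead. pending=1, acc=0x7
Byte[2]=A6: continuation. acc=(acc<<6)|0x26=0x1E6, pending=0
Byte[3]=41: 1-byte. pending=0, acc=0x0
Byte[4]=C5: 2-byte lead. pending=1, acc=0x5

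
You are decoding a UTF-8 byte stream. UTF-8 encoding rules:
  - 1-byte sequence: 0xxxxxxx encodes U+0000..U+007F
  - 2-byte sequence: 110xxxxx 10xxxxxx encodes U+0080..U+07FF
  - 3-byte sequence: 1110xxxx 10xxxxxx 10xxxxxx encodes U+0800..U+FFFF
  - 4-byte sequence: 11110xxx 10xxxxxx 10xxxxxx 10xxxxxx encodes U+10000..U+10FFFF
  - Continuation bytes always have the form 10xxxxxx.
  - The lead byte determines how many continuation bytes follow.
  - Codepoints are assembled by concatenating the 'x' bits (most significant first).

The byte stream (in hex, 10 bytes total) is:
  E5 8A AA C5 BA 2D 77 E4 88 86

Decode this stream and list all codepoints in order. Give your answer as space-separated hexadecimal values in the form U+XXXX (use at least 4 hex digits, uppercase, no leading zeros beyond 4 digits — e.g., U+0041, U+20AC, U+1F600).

Byte[0]=E5: 3-byte lead, need 2 cont bytes. acc=0x5
Byte[1]=8A: continuation. acc=(acc<<6)|0x0A=0x14A
Byte[2]=AA: continuation. acc=(acc<<6)|0x2A=0x52AA
Completed: cp=U+52AA (starts at byte 0)
Byte[3]=C5: 2-byte lead, need 1 cont bytes. acc=0x5
Byte[4]=BA: continuation. acc=(acc<<6)|0x3A=0x17A
Completed: cp=U+017A (starts at byte 3)
Byte[5]=2D: 1-byte ASCII. cp=U+002D
Byte[6]=77: 1-byte ASCII. cp=U+0077
Byte[7]=E4: 3-byte lead, need 2 cont bytes. acc=0x4
Byte[8]=88: continuation. acc=(acc<<6)|0x08=0x108
Byte[9]=86: continuation. acc=(acc<<6)|0x06=0x4206
Completed: cp=U+4206 (starts at byte 7)

Answer: U+52AA U+017A U+002D U+0077 U+4206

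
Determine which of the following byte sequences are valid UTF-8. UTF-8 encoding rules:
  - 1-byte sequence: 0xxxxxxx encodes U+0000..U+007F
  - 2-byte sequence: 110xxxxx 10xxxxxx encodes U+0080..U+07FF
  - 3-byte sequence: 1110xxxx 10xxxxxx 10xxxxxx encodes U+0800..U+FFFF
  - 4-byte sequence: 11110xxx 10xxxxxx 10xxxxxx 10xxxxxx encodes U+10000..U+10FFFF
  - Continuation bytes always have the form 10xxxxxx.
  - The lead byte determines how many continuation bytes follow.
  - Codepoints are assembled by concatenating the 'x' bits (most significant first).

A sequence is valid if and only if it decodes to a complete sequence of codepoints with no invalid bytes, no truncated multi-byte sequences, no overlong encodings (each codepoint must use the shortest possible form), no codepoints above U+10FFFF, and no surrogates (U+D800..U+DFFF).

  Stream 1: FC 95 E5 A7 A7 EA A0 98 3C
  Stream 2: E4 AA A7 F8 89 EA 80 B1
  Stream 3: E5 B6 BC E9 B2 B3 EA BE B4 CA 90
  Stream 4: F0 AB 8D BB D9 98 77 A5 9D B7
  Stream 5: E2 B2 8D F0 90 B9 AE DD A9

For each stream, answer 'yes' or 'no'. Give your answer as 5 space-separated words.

Stream 1: error at byte offset 0. INVALID
Stream 2: error at byte offset 3. INVALID
Stream 3: decodes cleanly. VALID
Stream 4: error at byte offset 7. INVALID
Stream 5: decodes cleanly. VALID

Answer: no no yes no yes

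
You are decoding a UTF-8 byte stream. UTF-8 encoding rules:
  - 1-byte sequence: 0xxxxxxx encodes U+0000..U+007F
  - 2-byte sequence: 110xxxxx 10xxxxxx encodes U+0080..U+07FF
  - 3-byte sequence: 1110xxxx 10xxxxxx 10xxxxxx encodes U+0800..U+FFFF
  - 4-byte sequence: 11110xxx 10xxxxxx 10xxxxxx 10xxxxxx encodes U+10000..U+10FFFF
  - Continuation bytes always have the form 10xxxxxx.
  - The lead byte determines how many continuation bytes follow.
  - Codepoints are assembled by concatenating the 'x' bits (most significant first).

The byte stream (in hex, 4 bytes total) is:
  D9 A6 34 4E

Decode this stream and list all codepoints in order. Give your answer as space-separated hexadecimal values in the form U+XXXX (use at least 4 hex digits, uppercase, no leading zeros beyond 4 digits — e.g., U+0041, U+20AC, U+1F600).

Byte[0]=D9: 2-byte lead, need 1 cont bytes. acc=0x19
Byte[1]=A6: continuation. acc=(acc<<6)|0x26=0x666
Completed: cp=U+0666 (starts at byte 0)
Byte[2]=34: 1-byte ASCII. cp=U+0034
Byte[3]=4E: 1-byte ASCII. cp=U+004E

Answer: U+0666 U+0034 U+004E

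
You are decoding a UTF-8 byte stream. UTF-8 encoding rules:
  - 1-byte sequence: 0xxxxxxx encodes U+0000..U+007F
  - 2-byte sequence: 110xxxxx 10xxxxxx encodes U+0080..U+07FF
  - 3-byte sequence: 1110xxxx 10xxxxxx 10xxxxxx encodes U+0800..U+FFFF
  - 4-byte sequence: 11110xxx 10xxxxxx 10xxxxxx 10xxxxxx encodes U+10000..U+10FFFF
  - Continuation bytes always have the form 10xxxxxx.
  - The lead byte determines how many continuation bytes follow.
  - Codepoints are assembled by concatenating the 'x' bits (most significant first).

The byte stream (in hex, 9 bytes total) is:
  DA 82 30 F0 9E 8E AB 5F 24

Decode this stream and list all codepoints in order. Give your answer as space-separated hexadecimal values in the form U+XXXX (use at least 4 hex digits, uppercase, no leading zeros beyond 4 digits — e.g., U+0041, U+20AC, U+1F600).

Answer: U+0682 U+0030 U+1E3AB U+005F U+0024

Derivation:
Byte[0]=DA: 2-byte lead, need 1 cont bytes. acc=0x1A
Byte[1]=82: continuation. acc=(acc<<6)|0x02=0x682
Completed: cp=U+0682 (starts at byte 0)
Byte[2]=30: 1-byte ASCII. cp=U+0030
Byte[3]=F0: 4-byte lead, need 3 cont bytes. acc=0x0
Byte[4]=9E: continuation. acc=(acc<<6)|0x1E=0x1E
Byte[5]=8E: continuation. acc=(acc<<6)|0x0E=0x78E
Byte[6]=AB: continuation. acc=(acc<<6)|0x2B=0x1E3AB
Completed: cp=U+1E3AB (starts at byte 3)
Byte[7]=5F: 1-byte ASCII. cp=U+005F
Byte[8]=24: 1-byte ASCII. cp=U+0024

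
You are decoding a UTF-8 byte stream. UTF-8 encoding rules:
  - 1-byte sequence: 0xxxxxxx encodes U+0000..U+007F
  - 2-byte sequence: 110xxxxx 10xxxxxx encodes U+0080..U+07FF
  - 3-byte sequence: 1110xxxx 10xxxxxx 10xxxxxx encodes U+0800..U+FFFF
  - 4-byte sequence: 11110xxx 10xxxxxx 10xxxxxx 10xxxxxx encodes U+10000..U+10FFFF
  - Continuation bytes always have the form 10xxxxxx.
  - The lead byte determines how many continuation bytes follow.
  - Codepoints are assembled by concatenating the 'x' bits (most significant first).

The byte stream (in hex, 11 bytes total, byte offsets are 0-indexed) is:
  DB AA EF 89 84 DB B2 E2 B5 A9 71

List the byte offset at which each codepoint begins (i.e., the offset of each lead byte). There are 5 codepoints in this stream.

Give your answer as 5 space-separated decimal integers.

Answer: 0 2 5 7 10

Derivation:
Byte[0]=DB: 2-byte lead, need 1 cont bytes. acc=0x1B
Byte[1]=AA: continuation. acc=(acc<<6)|0x2A=0x6EA
Completed: cp=U+06EA (starts at byte 0)
Byte[2]=EF: 3-byte lead, need 2 cont bytes. acc=0xF
Byte[3]=89: continuation. acc=(acc<<6)|0x09=0x3C9
Byte[4]=84: continuation. acc=(acc<<6)|0x04=0xF244
Completed: cp=U+F244 (starts at byte 2)
Byte[5]=DB: 2-byte lead, need 1 cont bytes. acc=0x1B
Byte[6]=B2: continuation. acc=(acc<<6)|0x32=0x6F2
Completed: cp=U+06F2 (starts at byte 5)
Byte[7]=E2: 3-byte lead, need 2 cont bytes. acc=0x2
Byte[8]=B5: continuation. acc=(acc<<6)|0x35=0xB5
Byte[9]=A9: continuation. acc=(acc<<6)|0x29=0x2D69
Completed: cp=U+2D69 (starts at byte 7)
Byte[10]=71: 1-byte ASCII. cp=U+0071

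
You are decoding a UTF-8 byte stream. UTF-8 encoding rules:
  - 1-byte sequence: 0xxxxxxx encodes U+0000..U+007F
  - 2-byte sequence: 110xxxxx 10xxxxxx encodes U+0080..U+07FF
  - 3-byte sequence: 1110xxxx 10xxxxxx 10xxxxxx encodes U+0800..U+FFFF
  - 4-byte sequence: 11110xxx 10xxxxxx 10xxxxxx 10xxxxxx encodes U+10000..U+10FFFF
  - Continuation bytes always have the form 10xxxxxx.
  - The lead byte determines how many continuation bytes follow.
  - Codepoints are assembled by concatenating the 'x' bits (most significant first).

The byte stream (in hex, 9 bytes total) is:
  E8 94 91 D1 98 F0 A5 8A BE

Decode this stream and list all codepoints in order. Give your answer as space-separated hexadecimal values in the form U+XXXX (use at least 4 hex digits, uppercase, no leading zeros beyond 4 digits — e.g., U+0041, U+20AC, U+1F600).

Byte[0]=E8: 3-byte lead, need 2 cont bytes. acc=0x8
Byte[1]=94: continuation. acc=(acc<<6)|0x14=0x214
Byte[2]=91: continuation. acc=(acc<<6)|0x11=0x8511
Completed: cp=U+8511 (starts at byte 0)
Byte[3]=D1: 2-byte lead, need 1 cont bytes. acc=0x11
Byte[4]=98: continuation. acc=(acc<<6)|0x18=0x458
Completed: cp=U+0458 (starts at byte 3)
Byte[5]=F0: 4-byte lead, need 3 cont bytes. acc=0x0
Byte[6]=A5: continuation. acc=(acc<<6)|0x25=0x25
Byte[7]=8A: continuation. acc=(acc<<6)|0x0A=0x94A
Byte[8]=BE: continuation. acc=(acc<<6)|0x3E=0x252BE
Completed: cp=U+252BE (starts at byte 5)

Answer: U+8511 U+0458 U+252BE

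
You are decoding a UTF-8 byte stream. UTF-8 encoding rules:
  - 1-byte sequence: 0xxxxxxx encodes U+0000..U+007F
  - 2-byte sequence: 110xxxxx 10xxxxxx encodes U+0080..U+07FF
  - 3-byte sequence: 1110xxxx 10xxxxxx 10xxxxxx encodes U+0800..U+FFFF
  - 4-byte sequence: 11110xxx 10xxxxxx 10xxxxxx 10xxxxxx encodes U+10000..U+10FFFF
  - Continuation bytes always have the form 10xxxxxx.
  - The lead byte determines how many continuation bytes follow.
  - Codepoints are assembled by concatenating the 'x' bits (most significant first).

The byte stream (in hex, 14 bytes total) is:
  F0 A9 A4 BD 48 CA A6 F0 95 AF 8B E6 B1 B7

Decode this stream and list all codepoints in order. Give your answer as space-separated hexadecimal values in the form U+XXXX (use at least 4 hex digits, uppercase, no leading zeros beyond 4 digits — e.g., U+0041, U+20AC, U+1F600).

Byte[0]=F0: 4-byte lead, need 3 cont bytes. acc=0x0
Byte[1]=A9: continuation. acc=(acc<<6)|0x29=0x29
Byte[2]=A4: continuation. acc=(acc<<6)|0x24=0xA64
Byte[3]=BD: continuation. acc=(acc<<6)|0x3D=0x2993D
Completed: cp=U+2993D (starts at byte 0)
Byte[4]=48: 1-byte ASCII. cp=U+0048
Byte[5]=CA: 2-byte lead, need 1 cont bytes. acc=0xA
Byte[6]=A6: continuation. acc=(acc<<6)|0x26=0x2A6
Completed: cp=U+02A6 (starts at byte 5)
Byte[7]=F0: 4-byte lead, need 3 cont bytes. acc=0x0
Byte[8]=95: continuation. acc=(acc<<6)|0x15=0x15
Byte[9]=AF: continuation. acc=(acc<<6)|0x2F=0x56F
Byte[10]=8B: continuation. acc=(acc<<6)|0x0B=0x15BCB
Completed: cp=U+15BCB (starts at byte 7)
Byte[11]=E6: 3-byte lead, need 2 cont bytes. acc=0x6
Byte[12]=B1: continuation. acc=(acc<<6)|0x31=0x1B1
Byte[13]=B7: continuation. acc=(acc<<6)|0x37=0x6C77
Completed: cp=U+6C77 (starts at byte 11)

Answer: U+2993D U+0048 U+02A6 U+15BCB U+6C77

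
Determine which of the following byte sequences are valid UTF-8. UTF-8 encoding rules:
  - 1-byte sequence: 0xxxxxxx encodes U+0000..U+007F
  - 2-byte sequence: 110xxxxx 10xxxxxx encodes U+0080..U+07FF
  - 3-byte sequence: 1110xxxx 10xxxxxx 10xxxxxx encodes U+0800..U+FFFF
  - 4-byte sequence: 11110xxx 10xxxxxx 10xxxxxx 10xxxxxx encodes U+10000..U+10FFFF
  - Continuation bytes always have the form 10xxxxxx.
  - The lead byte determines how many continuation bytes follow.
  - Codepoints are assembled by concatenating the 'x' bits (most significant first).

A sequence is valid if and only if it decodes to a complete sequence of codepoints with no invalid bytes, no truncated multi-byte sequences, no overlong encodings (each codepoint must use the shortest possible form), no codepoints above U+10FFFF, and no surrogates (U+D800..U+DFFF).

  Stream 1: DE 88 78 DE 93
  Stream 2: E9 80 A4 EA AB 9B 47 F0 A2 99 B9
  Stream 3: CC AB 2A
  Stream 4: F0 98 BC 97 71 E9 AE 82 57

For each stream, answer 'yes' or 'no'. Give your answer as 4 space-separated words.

Stream 1: decodes cleanly. VALID
Stream 2: decodes cleanly. VALID
Stream 3: decodes cleanly. VALID
Stream 4: decodes cleanly. VALID

Answer: yes yes yes yes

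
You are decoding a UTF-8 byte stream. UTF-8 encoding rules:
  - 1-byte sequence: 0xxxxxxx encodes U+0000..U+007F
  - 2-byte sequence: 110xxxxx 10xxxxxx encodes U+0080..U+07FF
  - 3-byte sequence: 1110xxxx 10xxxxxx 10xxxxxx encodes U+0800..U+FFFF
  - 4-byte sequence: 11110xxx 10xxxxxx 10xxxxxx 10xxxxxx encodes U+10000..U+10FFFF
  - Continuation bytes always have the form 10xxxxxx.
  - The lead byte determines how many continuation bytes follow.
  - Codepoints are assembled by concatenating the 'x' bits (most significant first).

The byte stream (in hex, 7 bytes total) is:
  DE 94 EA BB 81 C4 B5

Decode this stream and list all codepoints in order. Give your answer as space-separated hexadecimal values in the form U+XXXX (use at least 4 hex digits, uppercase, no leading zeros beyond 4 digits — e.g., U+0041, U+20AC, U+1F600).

Byte[0]=DE: 2-byte lead, need 1 cont bytes. acc=0x1E
Byte[1]=94: continuation. acc=(acc<<6)|0x14=0x794
Completed: cp=U+0794 (starts at byte 0)
Byte[2]=EA: 3-byte lead, need 2 cont bytes. acc=0xA
Byte[3]=BB: continuation. acc=(acc<<6)|0x3B=0x2BB
Byte[4]=81: continuation. acc=(acc<<6)|0x01=0xAEC1
Completed: cp=U+AEC1 (starts at byte 2)
Byte[5]=C4: 2-byte lead, need 1 cont bytes. acc=0x4
Byte[6]=B5: continuation. acc=(acc<<6)|0x35=0x135
Completed: cp=U+0135 (starts at byte 5)

Answer: U+0794 U+AEC1 U+0135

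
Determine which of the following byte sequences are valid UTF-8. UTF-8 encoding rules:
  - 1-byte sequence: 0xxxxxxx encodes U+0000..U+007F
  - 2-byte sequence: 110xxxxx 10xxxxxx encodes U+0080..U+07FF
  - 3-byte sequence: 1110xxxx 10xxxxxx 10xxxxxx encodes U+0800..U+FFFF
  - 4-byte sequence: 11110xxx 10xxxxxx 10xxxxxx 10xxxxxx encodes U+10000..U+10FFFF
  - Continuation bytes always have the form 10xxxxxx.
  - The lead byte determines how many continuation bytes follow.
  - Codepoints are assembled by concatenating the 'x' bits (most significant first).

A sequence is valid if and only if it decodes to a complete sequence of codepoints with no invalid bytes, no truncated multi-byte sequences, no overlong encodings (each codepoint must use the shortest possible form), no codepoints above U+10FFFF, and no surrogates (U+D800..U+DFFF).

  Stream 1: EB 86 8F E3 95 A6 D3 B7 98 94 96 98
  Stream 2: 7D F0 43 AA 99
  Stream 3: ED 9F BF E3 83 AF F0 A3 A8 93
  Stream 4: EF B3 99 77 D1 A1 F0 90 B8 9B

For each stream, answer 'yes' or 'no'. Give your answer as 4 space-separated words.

Stream 1: error at byte offset 8. INVALID
Stream 2: error at byte offset 2. INVALID
Stream 3: decodes cleanly. VALID
Stream 4: decodes cleanly. VALID

Answer: no no yes yes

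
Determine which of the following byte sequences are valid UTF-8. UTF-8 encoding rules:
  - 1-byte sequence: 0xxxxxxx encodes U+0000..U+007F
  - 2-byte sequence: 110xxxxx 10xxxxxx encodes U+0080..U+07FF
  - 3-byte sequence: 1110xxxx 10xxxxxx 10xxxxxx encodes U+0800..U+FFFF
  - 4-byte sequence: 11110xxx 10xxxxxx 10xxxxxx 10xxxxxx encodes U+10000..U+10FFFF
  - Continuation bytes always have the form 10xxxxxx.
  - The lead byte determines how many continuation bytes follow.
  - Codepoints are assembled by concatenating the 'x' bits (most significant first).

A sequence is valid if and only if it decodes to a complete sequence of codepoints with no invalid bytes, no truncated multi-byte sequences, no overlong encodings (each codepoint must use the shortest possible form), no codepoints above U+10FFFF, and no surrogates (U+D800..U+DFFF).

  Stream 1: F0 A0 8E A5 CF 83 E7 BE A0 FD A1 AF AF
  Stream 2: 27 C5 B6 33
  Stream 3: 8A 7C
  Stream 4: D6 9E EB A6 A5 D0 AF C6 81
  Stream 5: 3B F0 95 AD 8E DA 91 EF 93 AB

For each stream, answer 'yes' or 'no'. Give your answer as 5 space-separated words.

Stream 1: error at byte offset 9. INVALID
Stream 2: decodes cleanly. VALID
Stream 3: error at byte offset 0. INVALID
Stream 4: decodes cleanly. VALID
Stream 5: decodes cleanly. VALID

Answer: no yes no yes yes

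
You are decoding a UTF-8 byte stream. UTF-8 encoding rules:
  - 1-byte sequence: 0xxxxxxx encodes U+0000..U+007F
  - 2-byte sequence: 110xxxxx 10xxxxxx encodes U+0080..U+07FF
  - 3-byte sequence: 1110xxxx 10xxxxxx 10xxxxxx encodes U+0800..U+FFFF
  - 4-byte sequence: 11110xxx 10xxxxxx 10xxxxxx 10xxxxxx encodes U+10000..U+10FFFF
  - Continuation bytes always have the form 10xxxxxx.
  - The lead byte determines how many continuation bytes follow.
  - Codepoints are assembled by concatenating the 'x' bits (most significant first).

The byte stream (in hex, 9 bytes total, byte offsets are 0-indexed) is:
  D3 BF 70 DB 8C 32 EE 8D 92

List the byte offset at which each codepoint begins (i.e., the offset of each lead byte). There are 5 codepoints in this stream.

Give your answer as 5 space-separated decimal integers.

Answer: 0 2 3 5 6

Derivation:
Byte[0]=D3: 2-byte lead, need 1 cont bytes. acc=0x13
Byte[1]=BF: continuation. acc=(acc<<6)|0x3F=0x4FF
Completed: cp=U+04FF (starts at byte 0)
Byte[2]=70: 1-byte ASCII. cp=U+0070
Byte[3]=DB: 2-byte lead, need 1 cont bytes. acc=0x1B
Byte[4]=8C: continuation. acc=(acc<<6)|0x0C=0x6CC
Completed: cp=U+06CC (starts at byte 3)
Byte[5]=32: 1-byte ASCII. cp=U+0032
Byte[6]=EE: 3-byte lead, need 2 cont bytes. acc=0xE
Byte[7]=8D: continuation. acc=(acc<<6)|0x0D=0x38D
Byte[8]=92: continuation. acc=(acc<<6)|0x12=0xE352
Completed: cp=U+E352 (starts at byte 6)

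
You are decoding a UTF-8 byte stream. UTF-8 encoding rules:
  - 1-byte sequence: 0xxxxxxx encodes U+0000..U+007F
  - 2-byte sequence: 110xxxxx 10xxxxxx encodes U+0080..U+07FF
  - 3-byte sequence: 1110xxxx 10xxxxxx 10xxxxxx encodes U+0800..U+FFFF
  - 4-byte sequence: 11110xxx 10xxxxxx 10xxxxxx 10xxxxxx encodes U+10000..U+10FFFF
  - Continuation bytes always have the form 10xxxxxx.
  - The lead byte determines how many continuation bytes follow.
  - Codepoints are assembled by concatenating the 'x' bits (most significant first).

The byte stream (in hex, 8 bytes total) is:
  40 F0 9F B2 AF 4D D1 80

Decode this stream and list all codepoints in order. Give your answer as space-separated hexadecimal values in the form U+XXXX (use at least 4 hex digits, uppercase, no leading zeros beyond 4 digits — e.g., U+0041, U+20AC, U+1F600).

Byte[0]=40: 1-byte ASCII. cp=U+0040
Byte[1]=F0: 4-byte lead, need 3 cont bytes. acc=0x0
Byte[2]=9F: continuation. acc=(acc<<6)|0x1F=0x1F
Byte[3]=B2: continuation. acc=(acc<<6)|0x32=0x7F2
Byte[4]=AF: continuation. acc=(acc<<6)|0x2F=0x1FCAF
Completed: cp=U+1FCAF (starts at byte 1)
Byte[5]=4D: 1-byte ASCII. cp=U+004D
Byte[6]=D1: 2-byte lead, need 1 cont bytes. acc=0x11
Byte[7]=80: continuation. acc=(acc<<6)|0x00=0x440
Completed: cp=U+0440 (starts at byte 6)

Answer: U+0040 U+1FCAF U+004D U+0440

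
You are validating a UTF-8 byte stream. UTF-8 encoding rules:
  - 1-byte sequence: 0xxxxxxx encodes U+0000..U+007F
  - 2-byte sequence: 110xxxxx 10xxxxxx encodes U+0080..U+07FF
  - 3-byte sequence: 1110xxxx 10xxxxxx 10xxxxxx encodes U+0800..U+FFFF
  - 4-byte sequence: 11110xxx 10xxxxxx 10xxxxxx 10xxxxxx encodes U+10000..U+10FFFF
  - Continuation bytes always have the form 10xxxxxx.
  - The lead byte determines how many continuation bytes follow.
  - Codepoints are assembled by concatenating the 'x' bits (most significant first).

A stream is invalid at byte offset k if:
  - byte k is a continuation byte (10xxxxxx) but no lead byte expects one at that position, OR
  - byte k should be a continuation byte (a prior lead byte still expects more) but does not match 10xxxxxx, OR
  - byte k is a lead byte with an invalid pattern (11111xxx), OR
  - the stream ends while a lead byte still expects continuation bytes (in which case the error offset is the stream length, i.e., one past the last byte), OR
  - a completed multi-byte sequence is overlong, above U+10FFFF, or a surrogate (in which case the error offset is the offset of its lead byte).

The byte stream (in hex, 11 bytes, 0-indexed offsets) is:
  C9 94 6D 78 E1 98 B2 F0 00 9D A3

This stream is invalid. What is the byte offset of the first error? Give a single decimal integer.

Byte[0]=C9: 2-byte lead, need 1 cont bytes. acc=0x9
Byte[1]=94: continuation. acc=(acc<<6)|0x14=0x254
Completed: cp=U+0254 (starts at byte 0)
Byte[2]=6D: 1-byte ASCII. cp=U+006D
Byte[3]=78: 1-byte ASCII. cp=U+0078
Byte[4]=E1: 3-byte lead, need 2 cont bytes. acc=0x1
Byte[5]=98: continuation. acc=(acc<<6)|0x18=0x58
Byte[6]=B2: continuation. acc=(acc<<6)|0x32=0x1632
Completed: cp=U+1632 (starts at byte 4)
Byte[7]=F0: 4-byte lead, need 3 cont bytes. acc=0x0
Byte[8]=00: expected 10xxxxxx continuation. INVALID

Answer: 8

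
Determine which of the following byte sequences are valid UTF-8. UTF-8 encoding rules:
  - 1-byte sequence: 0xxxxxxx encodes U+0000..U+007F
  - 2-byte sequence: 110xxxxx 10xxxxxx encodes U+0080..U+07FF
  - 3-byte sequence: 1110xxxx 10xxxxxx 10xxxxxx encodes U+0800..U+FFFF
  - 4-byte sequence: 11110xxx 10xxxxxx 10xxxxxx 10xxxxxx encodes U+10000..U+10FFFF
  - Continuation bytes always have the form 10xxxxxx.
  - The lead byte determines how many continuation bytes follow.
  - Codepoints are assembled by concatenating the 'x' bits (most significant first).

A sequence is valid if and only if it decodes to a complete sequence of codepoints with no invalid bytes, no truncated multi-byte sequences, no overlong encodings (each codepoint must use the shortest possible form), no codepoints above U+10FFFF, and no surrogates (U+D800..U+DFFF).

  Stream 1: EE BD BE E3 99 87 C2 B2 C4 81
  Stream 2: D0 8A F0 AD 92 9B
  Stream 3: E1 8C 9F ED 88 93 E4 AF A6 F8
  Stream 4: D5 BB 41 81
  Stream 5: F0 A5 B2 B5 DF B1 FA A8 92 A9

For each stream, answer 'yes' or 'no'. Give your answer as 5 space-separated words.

Stream 1: decodes cleanly. VALID
Stream 2: decodes cleanly. VALID
Stream 3: error at byte offset 9. INVALID
Stream 4: error at byte offset 3. INVALID
Stream 5: error at byte offset 6. INVALID

Answer: yes yes no no no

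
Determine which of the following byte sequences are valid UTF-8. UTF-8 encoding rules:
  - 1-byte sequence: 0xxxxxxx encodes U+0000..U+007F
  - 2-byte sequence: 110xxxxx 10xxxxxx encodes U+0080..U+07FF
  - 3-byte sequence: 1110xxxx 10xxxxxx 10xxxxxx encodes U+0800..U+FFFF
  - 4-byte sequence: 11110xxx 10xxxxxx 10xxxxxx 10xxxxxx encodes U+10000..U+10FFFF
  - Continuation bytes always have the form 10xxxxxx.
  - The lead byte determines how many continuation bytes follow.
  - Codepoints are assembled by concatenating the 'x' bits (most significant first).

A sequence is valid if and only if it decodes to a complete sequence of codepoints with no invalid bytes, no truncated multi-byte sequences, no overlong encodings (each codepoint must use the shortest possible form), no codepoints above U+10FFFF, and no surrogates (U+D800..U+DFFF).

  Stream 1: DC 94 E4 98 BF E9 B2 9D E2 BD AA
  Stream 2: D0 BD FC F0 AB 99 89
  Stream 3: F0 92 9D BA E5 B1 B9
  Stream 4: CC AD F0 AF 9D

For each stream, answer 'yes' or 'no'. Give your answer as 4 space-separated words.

Answer: yes no yes no

Derivation:
Stream 1: decodes cleanly. VALID
Stream 2: error at byte offset 2. INVALID
Stream 3: decodes cleanly. VALID
Stream 4: error at byte offset 5. INVALID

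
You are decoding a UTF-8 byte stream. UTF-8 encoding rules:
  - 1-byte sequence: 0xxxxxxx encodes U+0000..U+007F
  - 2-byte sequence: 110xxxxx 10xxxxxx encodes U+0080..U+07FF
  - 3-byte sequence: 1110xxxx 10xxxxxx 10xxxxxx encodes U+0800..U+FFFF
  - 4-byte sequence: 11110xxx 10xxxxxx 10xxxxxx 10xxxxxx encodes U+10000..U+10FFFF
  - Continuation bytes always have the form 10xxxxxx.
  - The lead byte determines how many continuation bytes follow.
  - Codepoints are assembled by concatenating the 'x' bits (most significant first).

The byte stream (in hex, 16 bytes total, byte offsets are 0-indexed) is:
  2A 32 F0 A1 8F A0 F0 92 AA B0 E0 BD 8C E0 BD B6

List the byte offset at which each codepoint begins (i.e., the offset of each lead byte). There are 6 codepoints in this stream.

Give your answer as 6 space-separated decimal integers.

Byte[0]=2A: 1-byte ASCII. cp=U+002A
Byte[1]=32: 1-byte ASCII. cp=U+0032
Byte[2]=F0: 4-byte lead, need 3 cont bytes. acc=0x0
Byte[3]=A1: continuation. acc=(acc<<6)|0x21=0x21
Byte[4]=8F: continuation. acc=(acc<<6)|0x0F=0x84F
Byte[5]=A0: continuation. acc=(acc<<6)|0x20=0x213E0
Completed: cp=U+213E0 (starts at byte 2)
Byte[6]=F0: 4-byte lead, need 3 cont bytes. acc=0x0
Byte[7]=92: continuation. acc=(acc<<6)|0x12=0x12
Byte[8]=AA: continuation. acc=(acc<<6)|0x2A=0x4AA
Byte[9]=B0: continuation. acc=(acc<<6)|0x30=0x12AB0
Completed: cp=U+12AB0 (starts at byte 6)
Byte[10]=E0: 3-byte lead, need 2 cont bytes. acc=0x0
Byte[11]=BD: continuation. acc=(acc<<6)|0x3D=0x3D
Byte[12]=8C: continuation. acc=(acc<<6)|0x0C=0xF4C
Completed: cp=U+0F4C (starts at byte 10)
Byte[13]=E0: 3-byte lead, need 2 cont bytes. acc=0x0
Byte[14]=BD: continuation. acc=(acc<<6)|0x3D=0x3D
Byte[15]=B6: continuation. acc=(acc<<6)|0x36=0xF76
Completed: cp=U+0F76 (starts at byte 13)

Answer: 0 1 2 6 10 13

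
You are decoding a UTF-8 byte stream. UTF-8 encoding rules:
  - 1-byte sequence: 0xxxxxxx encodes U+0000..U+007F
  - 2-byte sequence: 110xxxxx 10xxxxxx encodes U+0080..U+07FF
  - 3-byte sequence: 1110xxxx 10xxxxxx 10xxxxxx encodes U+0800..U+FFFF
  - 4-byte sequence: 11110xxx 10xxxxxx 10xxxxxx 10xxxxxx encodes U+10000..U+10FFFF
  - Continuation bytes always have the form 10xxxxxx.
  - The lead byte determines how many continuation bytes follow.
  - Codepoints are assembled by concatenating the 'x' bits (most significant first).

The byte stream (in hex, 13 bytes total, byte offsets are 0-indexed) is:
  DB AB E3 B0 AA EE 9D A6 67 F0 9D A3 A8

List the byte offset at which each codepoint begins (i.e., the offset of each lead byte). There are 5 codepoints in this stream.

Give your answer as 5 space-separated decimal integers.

Byte[0]=DB: 2-byte lead, need 1 cont bytes. acc=0x1B
Byte[1]=AB: continuation. acc=(acc<<6)|0x2B=0x6EB
Completed: cp=U+06EB (starts at byte 0)
Byte[2]=E3: 3-byte lead, need 2 cont bytes. acc=0x3
Byte[3]=B0: continuation. acc=(acc<<6)|0x30=0xF0
Byte[4]=AA: continuation. acc=(acc<<6)|0x2A=0x3C2A
Completed: cp=U+3C2A (starts at byte 2)
Byte[5]=EE: 3-byte lead, need 2 cont bytes. acc=0xE
Byte[6]=9D: continuation. acc=(acc<<6)|0x1D=0x39D
Byte[7]=A6: continuation. acc=(acc<<6)|0x26=0xE766
Completed: cp=U+E766 (starts at byte 5)
Byte[8]=67: 1-byte ASCII. cp=U+0067
Byte[9]=F0: 4-byte lead, need 3 cont bytes. acc=0x0
Byte[10]=9D: continuation. acc=(acc<<6)|0x1D=0x1D
Byte[11]=A3: continuation. acc=(acc<<6)|0x23=0x763
Byte[12]=A8: continuation. acc=(acc<<6)|0x28=0x1D8E8
Completed: cp=U+1D8E8 (starts at byte 9)

Answer: 0 2 5 8 9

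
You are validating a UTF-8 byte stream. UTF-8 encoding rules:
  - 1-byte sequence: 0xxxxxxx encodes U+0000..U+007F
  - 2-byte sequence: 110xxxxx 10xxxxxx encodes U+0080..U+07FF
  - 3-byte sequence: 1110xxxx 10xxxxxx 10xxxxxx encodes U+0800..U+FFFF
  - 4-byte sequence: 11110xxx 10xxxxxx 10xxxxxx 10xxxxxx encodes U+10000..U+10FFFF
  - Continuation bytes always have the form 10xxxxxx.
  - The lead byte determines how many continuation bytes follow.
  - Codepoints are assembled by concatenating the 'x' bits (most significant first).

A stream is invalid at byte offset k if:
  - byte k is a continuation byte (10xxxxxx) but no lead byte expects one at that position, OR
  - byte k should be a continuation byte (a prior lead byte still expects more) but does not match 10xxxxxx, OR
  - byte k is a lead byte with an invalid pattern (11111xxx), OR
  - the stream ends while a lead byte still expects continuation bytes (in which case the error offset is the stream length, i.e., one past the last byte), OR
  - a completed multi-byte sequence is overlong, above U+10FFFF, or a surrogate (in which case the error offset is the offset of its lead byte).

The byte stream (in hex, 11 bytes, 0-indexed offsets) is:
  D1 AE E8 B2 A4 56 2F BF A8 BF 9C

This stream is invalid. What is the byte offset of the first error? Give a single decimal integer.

Answer: 7

Derivation:
Byte[0]=D1: 2-byte lead, need 1 cont bytes. acc=0x11
Byte[1]=AE: continuation. acc=(acc<<6)|0x2E=0x46E
Completed: cp=U+046E (starts at byte 0)
Byte[2]=E8: 3-byte lead, need 2 cont bytes. acc=0x8
Byte[3]=B2: continuation. acc=(acc<<6)|0x32=0x232
Byte[4]=A4: continuation. acc=(acc<<6)|0x24=0x8CA4
Completed: cp=U+8CA4 (starts at byte 2)
Byte[5]=56: 1-byte ASCII. cp=U+0056
Byte[6]=2F: 1-byte ASCII. cp=U+002F
Byte[7]=BF: INVALID lead byte (not 0xxx/110x/1110/11110)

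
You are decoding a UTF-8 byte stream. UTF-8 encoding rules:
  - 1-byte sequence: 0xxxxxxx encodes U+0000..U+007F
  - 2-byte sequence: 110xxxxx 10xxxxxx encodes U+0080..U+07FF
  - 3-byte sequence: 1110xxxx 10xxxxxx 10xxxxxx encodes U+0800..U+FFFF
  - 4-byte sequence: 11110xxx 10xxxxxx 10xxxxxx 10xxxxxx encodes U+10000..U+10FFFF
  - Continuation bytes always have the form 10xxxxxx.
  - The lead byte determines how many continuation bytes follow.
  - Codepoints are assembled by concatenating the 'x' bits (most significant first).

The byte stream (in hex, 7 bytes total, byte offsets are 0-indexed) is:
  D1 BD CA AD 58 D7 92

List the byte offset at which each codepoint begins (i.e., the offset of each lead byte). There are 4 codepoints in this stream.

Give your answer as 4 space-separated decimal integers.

Byte[0]=D1: 2-byte lead, need 1 cont bytes. acc=0x11
Byte[1]=BD: continuation. acc=(acc<<6)|0x3D=0x47D
Completed: cp=U+047D (starts at byte 0)
Byte[2]=CA: 2-byte lead, need 1 cont bytes. acc=0xA
Byte[3]=AD: continuation. acc=(acc<<6)|0x2D=0x2AD
Completed: cp=U+02AD (starts at byte 2)
Byte[4]=58: 1-byte ASCII. cp=U+0058
Byte[5]=D7: 2-byte lead, need 1 cont bytes. acc=0x17
Byte[6]=92: continuation. acc=(acc<<6)|0x12=0x5D2
Completed: cp=U+05D2 (starts at byte 5)

Answer: 0 2 4 5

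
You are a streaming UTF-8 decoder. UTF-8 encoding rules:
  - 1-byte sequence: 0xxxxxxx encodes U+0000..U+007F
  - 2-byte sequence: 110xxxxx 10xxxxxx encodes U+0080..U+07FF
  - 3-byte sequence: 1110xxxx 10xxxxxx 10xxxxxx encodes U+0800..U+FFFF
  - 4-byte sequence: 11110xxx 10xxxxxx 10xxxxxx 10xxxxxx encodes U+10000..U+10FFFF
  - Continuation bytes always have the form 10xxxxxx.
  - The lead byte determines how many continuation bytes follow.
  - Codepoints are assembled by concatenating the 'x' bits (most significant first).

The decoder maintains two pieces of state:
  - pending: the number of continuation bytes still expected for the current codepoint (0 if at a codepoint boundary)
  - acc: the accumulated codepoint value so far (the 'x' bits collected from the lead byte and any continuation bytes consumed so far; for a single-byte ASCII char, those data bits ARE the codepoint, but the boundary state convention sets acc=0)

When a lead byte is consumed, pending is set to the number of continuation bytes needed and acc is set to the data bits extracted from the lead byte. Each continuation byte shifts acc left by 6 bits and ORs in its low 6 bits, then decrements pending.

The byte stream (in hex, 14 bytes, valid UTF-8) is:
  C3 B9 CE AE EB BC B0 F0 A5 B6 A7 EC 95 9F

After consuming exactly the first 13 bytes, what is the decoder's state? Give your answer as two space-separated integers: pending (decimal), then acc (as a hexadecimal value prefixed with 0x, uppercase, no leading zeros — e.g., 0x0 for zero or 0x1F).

Answer: 1 0x315

Derivation:
Byte[0]=C3: 2-byte lead. pending=1, acc=0x3
Byte[1]=B9: continuation. acc=(acc<<6)|0x39=0xF9, pending=0
Byte[2]=CE: 2-byte lead. pending=1, acc=0xE
Byte[3]=AE: continuation. acc=(acc<<6)|0x2E=0x3AE, pending=0
Byte[4]=EB: 3-byte lead. pending=2, acc=0xB
Byte[5]=BC: continuation. acc=(acc<<6)|0x3C=0x2FC, pending=1
Byte[6]=B0: continuation. acc=(acc<<6)|0x30=0xBF30, pending=0
Byte[7]=F0: 4-byte lead. pending=3, acc=0x0
Byte[8]=A5: continuation. acc=(acc<<6)|0x25=0x25, pending=2
Byte[9]=B6: continuation. acc=(acc<<6)|0x36=0x976, pending=1
Byte[10]=A7: continuation. acc=(acc<<6)|0x27=0x25DA7, pending=0
Byte[11]=EC: 3-byte lead. pending=2, acc=0xC
Byte[12]=95: continuation. acc=(acc<<6)|0x15=0x315, pending=1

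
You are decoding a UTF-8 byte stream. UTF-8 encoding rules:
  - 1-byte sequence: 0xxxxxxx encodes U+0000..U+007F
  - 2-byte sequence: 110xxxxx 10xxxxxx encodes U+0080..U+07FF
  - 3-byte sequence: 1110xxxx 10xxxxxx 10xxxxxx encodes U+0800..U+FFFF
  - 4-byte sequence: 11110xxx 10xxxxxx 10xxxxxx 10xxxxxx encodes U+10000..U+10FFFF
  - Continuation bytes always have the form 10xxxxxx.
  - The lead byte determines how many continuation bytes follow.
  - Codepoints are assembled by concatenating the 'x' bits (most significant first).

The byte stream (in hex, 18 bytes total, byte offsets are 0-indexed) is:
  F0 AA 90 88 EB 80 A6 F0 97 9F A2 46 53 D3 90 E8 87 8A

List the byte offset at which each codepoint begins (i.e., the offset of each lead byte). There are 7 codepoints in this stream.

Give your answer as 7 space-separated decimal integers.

Answer: 0 4 7 11 12 13 15

Derivation:
Byte[0]=F0: 4-byte lead, need 3 cont bytes. acc=0x0
Byte[1]=AA: continuation. acc=(acc<<6)|0x2A=0x2A
Byte[2]=90: continuation. acc=(acc<<6)|0x10=0xA90
Byte[3]=88: continuation. acc=(acc<<6)|0x08=0x2A408
Completed: cp=U+2A408 (starts at byte 0)
Byte[4]=EB: 3-byte lead, need 2 cont bytes. acc=0xB
Byte[5]=80: continuation. acc=(acc<<6)|0x00=0x2C0
Byte[6]=A6: continuation. acc=(acc<<6)|0x26=0xB026
Completed: cp=U+B026 (starts at byte 4)
Byte[7]=F0: 4-byte lead, need 3 cont bytes. acc=0x0
Byte[8]=97: continuation. acc=(acc<<6)|0x17=0x17
Byte[9]=9F: continuation. acc=(acc<<6)|0x1F=0x5DF
Byte[10]=A2: continuation. acc=(acc<<6)|0x22=0x177E2
Completed: cp=U+177E2 (starts at byte 7)
Byte[11]=46: 1-byte ASCII. cp=U+0046
Byte[12]=53: 1-byte ASCII. cp=U+0053
Byte[13]=D3: 2-byte lead, need 1 cont bytes. acc=0x13
Byte[14]=90: continuation. acc=(acc<<6)|0x10=0x4D0
Completed: cp=U+04D0 (starts at byte 13)
Byte[15]=E8: 3-byte lead, need 2 cont bytes. acc=0x8
Byte[16]=87: continuation. acc=(acc<<6)|0x07=0x207
Byte[17]=8A: continuation. acc=(acc<<6)|0x0A=0x81CA
Completed: cp=U+81CA (starts at byte 15)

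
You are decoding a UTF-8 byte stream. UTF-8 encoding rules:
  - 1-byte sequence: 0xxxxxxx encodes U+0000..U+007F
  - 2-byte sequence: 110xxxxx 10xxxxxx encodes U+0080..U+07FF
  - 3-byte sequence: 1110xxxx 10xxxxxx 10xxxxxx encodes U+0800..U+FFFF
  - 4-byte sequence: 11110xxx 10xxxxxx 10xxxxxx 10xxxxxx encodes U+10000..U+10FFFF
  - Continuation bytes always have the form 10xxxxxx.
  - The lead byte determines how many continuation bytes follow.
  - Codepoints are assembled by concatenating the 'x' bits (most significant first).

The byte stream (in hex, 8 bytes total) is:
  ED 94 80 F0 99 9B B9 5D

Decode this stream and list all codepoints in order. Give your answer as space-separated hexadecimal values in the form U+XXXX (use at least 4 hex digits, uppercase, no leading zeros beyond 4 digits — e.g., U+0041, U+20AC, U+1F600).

Answer: U+D500 U+196F9 U+005D

Derivation:
Byte[0]=ED: 3-byte lead, need 2 cont bytes. acc=0xD
Byte[1]=94: continuation. acc=(acc<<6)|0x14=0x354
Byte[2]=80: continuation. acc=(acc<<6)|0x00=0xD500
Completed: cp=U+D500 (starts at byte 0)
Byte[3]=F0: 4-byte lead, need 3 cont bytes. acc=0x0
Byte[4]=99: continuation. acc=(acc<<6)|0x19=0x19
Byte[5]=9B: continuation. acc=(acc<<6)|0x1B=0x65B
Byte[6]=B9: continuation. acc=(acc<<6)|0x39=0x196F9
Completed: cp=U+196F9 (starts at byte 3)
Byte[7]=5D: 1-byte ASCII. cp=U+005D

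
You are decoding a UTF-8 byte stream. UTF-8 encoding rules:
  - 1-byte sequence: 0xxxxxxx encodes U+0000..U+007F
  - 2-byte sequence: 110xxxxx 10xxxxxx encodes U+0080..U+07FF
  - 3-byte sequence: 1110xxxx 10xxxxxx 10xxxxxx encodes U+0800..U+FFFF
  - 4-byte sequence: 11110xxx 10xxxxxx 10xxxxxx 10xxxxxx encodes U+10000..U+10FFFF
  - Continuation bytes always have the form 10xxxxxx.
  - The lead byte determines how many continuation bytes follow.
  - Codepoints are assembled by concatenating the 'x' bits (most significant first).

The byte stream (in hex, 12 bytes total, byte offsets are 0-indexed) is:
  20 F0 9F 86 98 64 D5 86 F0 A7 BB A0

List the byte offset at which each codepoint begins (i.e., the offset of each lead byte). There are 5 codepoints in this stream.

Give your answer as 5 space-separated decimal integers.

Answer: 0 1 5 6 8

Derivation:
Byte[0]=20: 1-byte ASCII. cp=U+0020
Byte[1]=F0: 4-byte lead, need 3 cont bytes. acc=0x0
Byte[2]=9F: continuation. acc=(acc<<6)|0x1F=0x1F
Byte[3]=86: continuation. acc=(acc<<6)|0x06=0x7C6
Byte[4]=98: continuation. acc=(acc<<6)|0x18=0x1F198
Completed: cp=U+1F198 (starts at byte 1)
Byte[5]=64: 1-byte ASCII. cp=U+0064
Byte[6]=D5: 2-byte lead, need 1 cont bytes. acc=0x15
Byte[7]=86: continuation. acc=(acc<<6)|0x06=0x546
Completed: cp=U+0546 (starts at byte 6)
Byte[8]=F0: 4-byte lead, need 3 cont bytes. acc=0x0
Byte[9]=A7: continuation. acc=(acc<<6)|0x27=0x27
Byte[10]=BB: continuation. acc=(acc<<6)|0x3B=0x9FB
Byte[11]=A0: continuation. acc=(acc<<6)|0x20=0x27EE0
Completed: cp=U+27EE0 (starts at byte 8)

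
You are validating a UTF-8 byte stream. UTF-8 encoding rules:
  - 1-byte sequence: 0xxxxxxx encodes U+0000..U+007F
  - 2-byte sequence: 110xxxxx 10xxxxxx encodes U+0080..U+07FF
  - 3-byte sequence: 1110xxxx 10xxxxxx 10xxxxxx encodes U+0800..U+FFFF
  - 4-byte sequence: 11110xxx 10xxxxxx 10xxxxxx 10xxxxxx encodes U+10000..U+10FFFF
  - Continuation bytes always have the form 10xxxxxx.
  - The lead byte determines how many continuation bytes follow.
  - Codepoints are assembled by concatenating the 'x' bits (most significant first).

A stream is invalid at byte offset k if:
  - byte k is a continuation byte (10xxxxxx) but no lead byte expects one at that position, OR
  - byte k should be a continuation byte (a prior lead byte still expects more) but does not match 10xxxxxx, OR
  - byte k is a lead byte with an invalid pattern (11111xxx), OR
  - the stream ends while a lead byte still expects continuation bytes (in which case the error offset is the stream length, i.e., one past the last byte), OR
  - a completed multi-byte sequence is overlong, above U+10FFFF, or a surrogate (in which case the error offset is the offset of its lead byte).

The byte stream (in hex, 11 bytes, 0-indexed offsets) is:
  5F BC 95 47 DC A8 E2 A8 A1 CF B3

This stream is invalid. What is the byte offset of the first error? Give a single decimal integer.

Byte[0]=5F: 1-byte ASCII. cp=U+005F
Byte[1]=BC: INVALID lead byte (not 0xxx/110x/1110/11110)

Answer: 1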